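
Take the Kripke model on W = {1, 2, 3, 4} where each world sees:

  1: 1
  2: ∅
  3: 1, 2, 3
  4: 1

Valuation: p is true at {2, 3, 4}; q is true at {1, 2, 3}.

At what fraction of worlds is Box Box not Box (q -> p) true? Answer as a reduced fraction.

1: successors {1}; Box not Box (q -> p) there: 1:T. ✓
2: no successors, so Box Box not Box (q -> p) holds vacuously. ✓
3: successors {1, 2, 3}; Box not Box (q -> p) there: 1:T, 2:T, 3:F. ✗
4: successors {1}; Box not Box (q -> p) there: 1:T. ✓
That's 3 of 4 worlds, so 3/4.

3/4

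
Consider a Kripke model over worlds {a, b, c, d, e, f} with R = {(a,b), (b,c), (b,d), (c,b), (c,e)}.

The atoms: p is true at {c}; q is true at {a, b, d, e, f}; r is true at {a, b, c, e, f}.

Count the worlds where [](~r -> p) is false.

1

a: successors {b}; ~r -> p there: b:T. ✓
b: successors {c, d}; ~r -> p there: c:T, d:F. ✗
c: successors {b, e}; ~r -> p there: b:T, e:T. ✓
d: no successors, so [](~r -> p) holds vacuously. ✓
e: no successors, so [](~r -> p) holds vacuously. ✓
f: no successors, so [](~r -> p) holds vacuously. ✓
Satisfying worlds: {a, c, d, e, f}.
So [](~r -> p) fails at the other 1 world.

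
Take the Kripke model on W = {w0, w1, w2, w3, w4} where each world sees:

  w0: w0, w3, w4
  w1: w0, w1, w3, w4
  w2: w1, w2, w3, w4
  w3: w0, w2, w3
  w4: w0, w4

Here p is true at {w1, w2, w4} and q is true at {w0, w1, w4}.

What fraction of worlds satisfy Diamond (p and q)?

w0: successors {w0, w3, w4}; p and q there: w0:F, w3:F, w4:T. ✓
w1: successors {w0, w1, w3, w4}; p and q there: w0:F, w1:T, w3:F, w4:T. ✓
w2: successors {w1, w2, w3, w4}; p and q there: w1:T, w2:F, w3:F, w4:T. ✓
w3: successors {w0, w2, w3}; p and q there: w0:F, w2:F, w3:F. ✗
w4: successors {w0, w4}; p and q there: w0:F, w4:T. ✓
That's 4 of 5 worlds, so 4/5.

4/5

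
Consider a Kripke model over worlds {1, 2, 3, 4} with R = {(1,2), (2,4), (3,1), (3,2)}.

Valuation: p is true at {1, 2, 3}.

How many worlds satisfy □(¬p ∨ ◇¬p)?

3

1: successors {2}; ¬p ∨ ◇¬p there: 2:T. ✓
2: successors {4}; ¬p ∨ ◇¬p there: 4:T. ✓
3: successors {1, 2}; ¬p ∨ ◇¬p there: 1:F, 2:T. ✗
4: no successors, so □(¬p ∨ ◇¬p) holds vacuously. ✓
Satisfying worlds: {1, 2, 4}.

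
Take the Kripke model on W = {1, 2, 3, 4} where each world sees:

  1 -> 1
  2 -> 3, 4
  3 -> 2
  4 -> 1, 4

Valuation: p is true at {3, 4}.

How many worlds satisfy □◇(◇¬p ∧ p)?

1

1: successors {1}; ◇(◇¬p ∧ p) there: 1:F. ✗
2: successors {3, 4}; ◇(◇¬p ∧ p) there: 3:F, 4:T. ✗
3: successors {2}; ◇(◇¬p ∧ p) there: 2:T. ✓
4: successors {1, 4}; ◇(◇¬p ∧ p) there: 1:F, 4:T. ✗
Satisfying worlds: {3}.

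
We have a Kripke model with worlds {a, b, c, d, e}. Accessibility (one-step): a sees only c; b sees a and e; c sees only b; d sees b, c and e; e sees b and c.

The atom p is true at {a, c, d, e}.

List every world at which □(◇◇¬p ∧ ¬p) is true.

a: successors {c}; ◇◇¬p ∧ ¬p there: c:F. ✗
b: successors {a, e}; ◇◇¬p ∧ ¬p there: a:F, e:F. ✗
c: successors {b}; ◇◇¬p ∧ ¬p there: b:T. ✓
d: successors {b, c, e}; ◇◇¬p ∧ ¬p there: b:T, c:F, e:F. ✗
e: successors {b, c}; ◇◇¬p ∧ ¬p there: b:T, c:F. ✗

{c}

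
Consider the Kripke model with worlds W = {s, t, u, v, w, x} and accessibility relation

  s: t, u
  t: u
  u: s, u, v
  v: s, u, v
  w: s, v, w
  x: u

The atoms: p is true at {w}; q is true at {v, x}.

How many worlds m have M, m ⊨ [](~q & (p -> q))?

3

s: successors {t, u}; ~q & (p -> q) there: t:T, u:T. ✓
t: successors {u}; ~q & (p -> q) there: u:T. ✓
u: successors {s, u, v}; ~q & (p -> q) there: s:T, u:T, v:F. ✗
v: successors {s, u, v}; ~q & (p -> q) there: s:T, u:T, v:F. ✗
w: successors {s, v, w}; ~q & (p -> q) there: s:T, v:F, w:F. ✗
x: successors {u}; ~q & (p -> q) there: u:T. ✓
Satisfying worlds: {s, t, x}.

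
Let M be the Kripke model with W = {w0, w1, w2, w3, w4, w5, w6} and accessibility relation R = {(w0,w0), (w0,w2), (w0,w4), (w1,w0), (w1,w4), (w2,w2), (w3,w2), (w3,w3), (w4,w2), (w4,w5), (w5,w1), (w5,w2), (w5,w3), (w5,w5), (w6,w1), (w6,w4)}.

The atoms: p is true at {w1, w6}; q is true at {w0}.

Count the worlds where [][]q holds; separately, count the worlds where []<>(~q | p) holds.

For [][]q:
w0: successors {w0, w2, w4}; []q there: w0:F, w2:F, w4:F. ✗
w1: successors {w0, w4}; []q there: w0:F, w4:F. ✗
w2: successors {w2}; []q there: w2:F. ✗
w3: successors {w2, w3}; []q there: w2:F, w3:F. ✗
w4: successors {w2, w5}; []q there: w2:F, w5:F. ✗
w5: successors {w1, w2, w3, w5}; []q there: w1:F, w2:F, w3:F, w5:F. ✗
w6: successors {w1, w4}; []q there: w1:F, w4:F. ✗
— 0 worlds.
For []<>(~q | p):
w0: successors {w0, w2, w4}; <>(~q | p) there: w0:T, w2:T, w4:T. ✓
w1: successors {w0, w4}; <>(~q | p) there: w0:T, w4:T. ✓
w2: successors {w2}; <>(~q | p) there: w2:T. ✓
w3: successors {w2, w3}; <>(~q | p) there: w2:T, w3:T. ✓
w4: successors {w2, w5}; <>(~q | p) there: w2:T, w5:T. ✓
w5: successors {w1, w2, w3, w5}; <>(~q | p) there: w1:T, w2:T, w3:T, w5:T. ✓
w6: successors {w1, w4}; <>(~q | p) there: w1:T, w4:T. ✓
— 7 worlds.

0 and 7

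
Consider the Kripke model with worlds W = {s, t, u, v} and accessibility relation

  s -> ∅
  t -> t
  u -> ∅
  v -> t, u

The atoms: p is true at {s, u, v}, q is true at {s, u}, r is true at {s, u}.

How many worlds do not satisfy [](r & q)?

s: no successors, so [](r & q) holds vacuously. ✓
t: successors {t}; r & q there: t:F. ✗
u: no successors, so [](r & q) holds vacuously. ✓
v: successors {t, u}; r & q there: t:F, u:T. ✗
Satisfying worlds: {s, u}.
So [](r & q) fails at the other 2 worlds.

2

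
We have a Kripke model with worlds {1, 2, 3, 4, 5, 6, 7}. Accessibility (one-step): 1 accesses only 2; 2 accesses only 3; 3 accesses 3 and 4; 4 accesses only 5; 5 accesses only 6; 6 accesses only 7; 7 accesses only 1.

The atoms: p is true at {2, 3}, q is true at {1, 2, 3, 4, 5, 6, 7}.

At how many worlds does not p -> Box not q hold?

2

1: not p is T, Box not q is F. ✗
2: not p is F, Box not q is F. ✓
3: not p is F, Box not q is F. ✓
4: not p is T, Box not q is F. ✗
5: not p is T, Box not q is F. ✗
6: not p is T, Box not q is F. ✗
7: not p is T, Box not q is F. ✗
Satisfying worlds: {2, 3}.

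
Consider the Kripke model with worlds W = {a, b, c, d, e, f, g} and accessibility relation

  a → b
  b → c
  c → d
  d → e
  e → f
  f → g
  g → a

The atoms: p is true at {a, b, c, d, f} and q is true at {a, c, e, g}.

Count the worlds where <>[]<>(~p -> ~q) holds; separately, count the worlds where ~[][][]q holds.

5 and 3

For <>[]<>(~p -> ~q):
a: successors {b}; []<>(~p -> ~q) there: b:T. ✓
b: successors {c}; []<>(~p -> ~q) there: c:F. ✗
c: successors {d}; []<>(~p -> ~q) there: d:T. ✓
d: successors {e}; []<>(~p -> ~q) there: e:F. ✗
e: successors {f}; []<>(~p -> ~q) there: f:T. ✓
f: successors {g}; []<>(~p -> ~q) there: g:T. ✓
g: successors {a}; []<>(~p -> ~q) there: a:T. ✓
— 5 worlds.
For ~[][][]q:
a: [][][]q is F. ✓
b: [][][]q is T. ✗
c: [][][]q is F. ✓
d: [][][]q is T. ✗
e: [][][]q is T. ✗
f: [][][]q is F. ✓
g: [][][]q is T. ✗
— 3 worlds.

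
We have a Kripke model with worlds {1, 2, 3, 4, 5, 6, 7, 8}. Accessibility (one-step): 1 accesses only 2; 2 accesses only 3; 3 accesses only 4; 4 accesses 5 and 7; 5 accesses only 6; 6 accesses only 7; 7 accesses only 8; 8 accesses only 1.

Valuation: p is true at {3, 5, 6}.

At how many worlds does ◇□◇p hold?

1: successors {2}; □◇p there: 2:F. ✗
2: successors {3}; □◇p there: 3:T. ✓
3: successors {4}; □◇p there: 4:F. ✗
4: successors {5, 7}; □◇p there: 5:F, 7:F. ✗
5: successors {6}; □◇p there: 6:F. ✗
6: successors {7}; □◇p there: 7:F. ✗
7: successors {8}; □◇p there: 8:F. ✗
8: successors {1}; □◇p there: 1:T. ✓
Satisfying worlds: {2, 8}.

2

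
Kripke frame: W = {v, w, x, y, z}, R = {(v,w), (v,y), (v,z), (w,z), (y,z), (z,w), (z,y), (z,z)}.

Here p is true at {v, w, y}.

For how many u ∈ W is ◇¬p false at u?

1

v: successors {w, y, z}; ¬p there: w:F, y:F, z:T. ✓
w: successors {z}; ¬p there: z:T. ✓
x: no successors, so ◇¬p fails. ✗
y: successors {z}; ¬p there: z:T. ✓
z: successors {w, y, z}; ¬p there: w:F, y:F, z:T. ✓
Satisfying worlds: {v, w, y, z}.
So ◇¬p fails at the other 1 world.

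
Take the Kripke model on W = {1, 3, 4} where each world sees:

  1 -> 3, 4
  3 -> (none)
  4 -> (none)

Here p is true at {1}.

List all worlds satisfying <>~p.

{1}

1: successors {3, 4}; ~p there: 3:T, 4:T. ✓
3: no successors, so <>~p fails. ✗
4: no successors, so <>~p fails. ✗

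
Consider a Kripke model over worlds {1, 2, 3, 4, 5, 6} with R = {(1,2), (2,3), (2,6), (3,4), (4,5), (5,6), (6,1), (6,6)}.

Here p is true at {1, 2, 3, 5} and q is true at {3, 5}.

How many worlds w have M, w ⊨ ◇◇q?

2

1: successors {2}; ◇q there: 2:T. ✓
2: successors {3, 6}; ◇q there: 3:F, 6:F. ✗
3: successors {4}; ◇q there: 4:T. ✓
4: successors {5}; ◇q there: 5:F. ✗
5: successors {6}; ◇q there: 6:F. ✗
6: successors {1, 6}; ◇q there: 1:F, 6:F. ✗
Satisfying worlds: {1, 3}.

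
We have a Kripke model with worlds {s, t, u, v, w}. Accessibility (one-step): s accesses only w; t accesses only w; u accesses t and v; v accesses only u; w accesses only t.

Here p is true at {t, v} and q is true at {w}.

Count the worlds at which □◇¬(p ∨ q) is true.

0

s: successors {w}; ◇¬(p ∨ q) there: w:F. ✗
t: successors {w}; ◇¬(p ∨ q) there: w:F. ✗
u: successors {t, v}; ◇¬(p ∨ q) there: t:F, v:T. ✗
v: successors {u}; ◇¬(p ∨ q) there: u:F. ✗
w: successors {t}; ◇¬(p ∨ q) there: t:F. ✗
Satisfying worlds: ∅.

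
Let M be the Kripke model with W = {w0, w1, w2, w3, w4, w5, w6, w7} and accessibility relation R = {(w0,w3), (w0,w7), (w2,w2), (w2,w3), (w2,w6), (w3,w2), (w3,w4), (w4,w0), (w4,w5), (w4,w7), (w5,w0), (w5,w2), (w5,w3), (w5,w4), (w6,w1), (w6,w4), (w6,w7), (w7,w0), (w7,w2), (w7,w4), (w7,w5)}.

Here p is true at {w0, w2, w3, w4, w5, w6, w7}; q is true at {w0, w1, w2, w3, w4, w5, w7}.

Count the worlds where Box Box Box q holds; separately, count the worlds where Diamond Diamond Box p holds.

1 and 7

For Box Box Box q:
w0: successors {w3, w7}; Box Box q there: w3:F, w7:F. ✗
w1: no successors, so Box Box Box q holds vacuously. ✓
w2: successors {w2, w3, w6}; Box Box q there: w2:F, w3:F, w6:T. ✗
w3: successors {w2, w4}; Box Box q there: w2:F, w4:T. ✗
w4: successors {w0, w5, w7}; Box Box q there: w0:T, w5:F, w7:F. ✗
w5: successors {w0, w2, w3, w4}; Box Box q there: w0:T, w2:F, w3:F, w4:T. ✗
w6: successors {w1, w4, w7}; Box Box q there: w1:T, w4:T, w7:F. ✗
w7: successors {w0, w2, w4, w5}; Box Box q there: w0:T, w2:F, w4:T, w5:F. ✗
— 1 world.
For Diamond Diamond Box p:
w0: successors {w3, w7}; Diamond Box p there: w3:T, w7:T. ✓
w1: no successors, so Diamond Diamond Box p fails. ✗
w2: successors {w2, w3, w6}; Diamond Box p there: w2:T, w3:T, w6:T. ✓
w3: successors {w2, w4}; Diamond Box p there: w2:T, w4:T. ✓
w4: successors {w0, w5, w7}; Diamond Box p there: w0:T, w5:T, w7:T. ✓
w5: successors {w0, w2, w3, w4}; Diamond Box p there: w0:T, w2:T, w3:T, w4:T. ✓
w6: successors {w1, w4, w7}; Diamond Box p there: w1:F, w4:T, w7:T. ✓
w7: successors {w0, w2, w4, w5}; Diamond Box p there: w0:T, w2:T, w4:T, w5:T. ✓
— 7 worlds.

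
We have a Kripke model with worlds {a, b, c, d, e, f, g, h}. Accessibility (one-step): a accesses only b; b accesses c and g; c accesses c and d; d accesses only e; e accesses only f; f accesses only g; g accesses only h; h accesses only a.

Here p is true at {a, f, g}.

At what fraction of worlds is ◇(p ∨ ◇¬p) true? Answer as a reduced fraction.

3/4

a: successors {b}; p ∨ ◇¬p there: b:T. ✓
b: successors {c, g}; p ∨ ◇¬p there: c:T, g:T. ✓
c: successors {c, d}; p ∨ ◇¬p there: c:T, d:T. ✓
d: successors {e}; p ∨ ◇¬p there: e:F. ✗
e: successors {f}; p ∨ ◇¬p there: f:T. ✓
f: successors {g}; p ∨ ◇¬p there: g:T. ✓
g: successors {h}; p ∨ ◇¬p there: h:F. ✗
h: successors {a}; p ∨ ◇¬p there: a:T. ✓
That's 6 of 8 worlds, so 6/8 = 3/4.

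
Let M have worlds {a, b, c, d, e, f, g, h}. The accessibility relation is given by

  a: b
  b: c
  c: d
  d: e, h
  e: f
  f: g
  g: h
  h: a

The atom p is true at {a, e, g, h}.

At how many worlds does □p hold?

a: successors {b}; p there: b:F. ✗
b: successors {c}; p there: c:F. ✗
c: successors {d}; p there: d:F. ✗
d: successors {e, h}; p there: e:T, h:T. ✓
e: successors {f}; p there: f:F. ✗
f: successors {g}; p there: g:T. ✓
g: successors {h}; p there: h:T. ✓
h: successors {a}; p there: a:T. ✓
Satisfying worlds: {d, f, g, h}.

4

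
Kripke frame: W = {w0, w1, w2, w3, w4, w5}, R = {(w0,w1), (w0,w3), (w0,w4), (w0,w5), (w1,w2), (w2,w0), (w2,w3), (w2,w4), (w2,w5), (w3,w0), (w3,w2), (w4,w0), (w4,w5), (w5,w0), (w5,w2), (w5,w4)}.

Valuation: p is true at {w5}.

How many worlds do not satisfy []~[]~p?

w0: successors {w1, w3, w4, w5}; ~[]~p there: w1:F, w3:F, w4:T, w5:F. ✗
w1: successors {w2}; ~[]~p there: w2:T. ✓
w2: successors {w0, w3, w4, w5}; ~[]~p there: w0:T, w3:F, w4:T, w5:F. ✗
w3: successors {w0, w2}; ~[]~p there: w0:T, w2:T. ✓
w4: successors {w0, w5}; ~[]~p there: w0:T, w5:F. ✗
w5: successors {w0, w2, w4}; ~[]~p there: w0:T, w2:T, w4:T. ✓
Satisfying worlds: {w1, w3, w5}.
So []~[]~p fails at the other 3 worlds.

3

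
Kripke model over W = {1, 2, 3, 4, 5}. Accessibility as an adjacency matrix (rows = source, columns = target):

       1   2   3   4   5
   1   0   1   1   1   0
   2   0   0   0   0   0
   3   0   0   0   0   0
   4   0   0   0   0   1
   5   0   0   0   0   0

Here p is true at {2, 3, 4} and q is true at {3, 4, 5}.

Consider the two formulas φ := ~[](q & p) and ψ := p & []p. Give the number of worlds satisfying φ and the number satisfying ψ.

2 and 2

For ~[](q & p):
1: [](q & p) is F. ✓
2: [](q & p) is T. ✗
3: [](q & p) is T. ✗
4: [](q & p) is F. ✓
5: [](q & p) is T. ✗
— 2 worlds.
For p & []p:
1: p is F, []p is T. ✗
2: p is T, []p is T. ✓
3: p is T, []p is T. ✓
4: p is T, []p is F. ✗
5: p is F, []p is T. ✗
— 2 worlds.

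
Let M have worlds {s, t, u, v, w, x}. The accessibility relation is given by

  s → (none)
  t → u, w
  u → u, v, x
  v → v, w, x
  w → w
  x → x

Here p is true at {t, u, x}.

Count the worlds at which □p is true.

2

s: no successors, so □p holds vacuously. ✓
t: successors {u, w}; p there: u:T, w:F. ✗
u: successors {u, v, x}; p there: u:T, v:F, x:T. ✗
v: successors {v, w, x}; p there: v:F, w:F, x:T. ✗
w: successors {w}; p there: w:F. ✗
x: successors {x}; p there: x:T. ✓
Satisfying worlds: {s, x}.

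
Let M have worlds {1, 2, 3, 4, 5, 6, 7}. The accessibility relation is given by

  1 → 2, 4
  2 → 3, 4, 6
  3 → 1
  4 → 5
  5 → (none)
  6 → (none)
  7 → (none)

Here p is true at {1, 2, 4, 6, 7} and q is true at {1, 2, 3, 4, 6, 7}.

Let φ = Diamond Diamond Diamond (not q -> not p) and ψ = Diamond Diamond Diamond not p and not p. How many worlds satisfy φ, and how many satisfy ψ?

For Diamond Diamond Diamond (not q -> not p):
1: successors {2, 4}; Diamond Diamond (not q -> not p) there: 2:T, 4:F. ✓
2: successors {3, 4, 6}; Diamond Diamond (not q -> not p) there: 3:T, 4:F, 6:F. ✓
3: successors {1}; Diamond Diamond (not q -> not p) there: 1:T. ✓
4: successors {5}; Diamond Diamond (not q -> not p) there: 5:F. ✗
5: no successors, so Diamond Diamond Diamond (not q -> not p) fails. ✗
6: no successors, so Diamond Diamond Diamond (not q -> not p) fails. ✗
7: no successors, so Diamond Diamond Diamond (not q -> not p) fails. ✗
— 3 worlds.
For Diamond Diamond Diamond not p and not p:
1: Diamond Diamond Diamond not p is T, not p is F. ✗
2: Diamond Diamond Diamond not p is F, not p is F. ✗
3: Diamond Diamond Diamond not p is T, not p is T. ✓
4: Diamond Diamond Diamond not p is F, not p is F. ✗
5: Diamond Diamond Diamond not p is F, not p is T. ✗
6: Diamond Diamond Diamond not p is F, not p is F. ✗
7: Diamond Diamond Diamond not p is F, not p is F. ✗
— 1 world.

3 and 1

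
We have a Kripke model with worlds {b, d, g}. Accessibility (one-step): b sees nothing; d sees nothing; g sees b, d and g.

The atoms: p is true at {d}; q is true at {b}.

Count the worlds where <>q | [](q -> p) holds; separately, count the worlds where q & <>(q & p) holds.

For <>q | [](q -> p):
b: <>q is F, [](q -> p) is T. ✓
d: <>q is F, [](q -> p) is T. ✓
g: <>q is T, [](q -> p) is F. ✓
— 3 worlds.
For q & <>(q & p):
b: q is T, <>(q & p) is F. ✗
d: q is F, <>(q & p) is F. ✗
g: q is F, <>(q & p) is F. ✗
— 0 worlds.

3 and 0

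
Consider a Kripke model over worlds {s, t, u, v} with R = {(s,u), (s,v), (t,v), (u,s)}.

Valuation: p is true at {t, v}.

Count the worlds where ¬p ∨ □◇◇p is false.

1

s: ¬p is T, □◇◇p is F. ✓
t: ¬p is F, □◇◇p is F. ✗
u: ¬p is T, □◇◇p is F. ✓
v: ¬p is F, □◇◇p is T. ✓
Satisfying worlds: {s, u, v}.
So ¬p ∨ □◇◇p fails at the other 1 world.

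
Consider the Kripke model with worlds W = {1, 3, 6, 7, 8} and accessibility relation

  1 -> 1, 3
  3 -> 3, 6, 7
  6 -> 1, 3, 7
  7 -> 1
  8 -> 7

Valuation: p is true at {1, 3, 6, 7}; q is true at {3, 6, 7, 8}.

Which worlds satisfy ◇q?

{1, 3, 6, 8}

1: successors {1, 3}; q there: 1:F, 3:T. ✓
3: successors {3, 6, 7}; q there: 3:T, 6:T, 7:T. ✓
6: successors {1, 3, 7}; q there: 1:F, 3:T, 7:T. ✓
7: successors {1}; q there: 1:F. ✗
8: successors {7}; q there: 7:T. ✓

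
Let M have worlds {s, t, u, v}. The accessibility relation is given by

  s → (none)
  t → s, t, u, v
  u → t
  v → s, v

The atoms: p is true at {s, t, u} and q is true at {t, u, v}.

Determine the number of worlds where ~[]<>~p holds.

s: []<>~p is T. ✗
t: []<>~p is F. ✓
u: []<>~p is T. ✗
v: []<>~p is F. ✓
Satisfying worlds: {t, v}.

2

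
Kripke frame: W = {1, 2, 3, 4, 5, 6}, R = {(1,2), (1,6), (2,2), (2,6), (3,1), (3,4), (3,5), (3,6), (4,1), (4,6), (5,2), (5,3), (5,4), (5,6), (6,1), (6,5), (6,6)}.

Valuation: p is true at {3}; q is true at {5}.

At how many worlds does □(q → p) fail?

1: successors {2, 6}; q → p there: 2:T, 6:T. ✓
2: successors {2, 6}; q → p there: 2:T, 6:T. ✓
3: successors {1, 4, 5, 6}; q → p there: 1:T, 4:T, 5:F, 6:T. ✗
4: successors {1, 6}; q → p there: 1:T, 6:T. ✓
5: successors {2, 3, 4, 6}; q → p there: 2:T, 3:T, 4:T, 6:T. ✓
6: successors {1, 5, 6}; q → p there: 1:T, 5:F, 6:T. ✗
Satisfying worlds: {1, 2, 4, 5}.
So □(q → p) fails at the other 2 worlds.

2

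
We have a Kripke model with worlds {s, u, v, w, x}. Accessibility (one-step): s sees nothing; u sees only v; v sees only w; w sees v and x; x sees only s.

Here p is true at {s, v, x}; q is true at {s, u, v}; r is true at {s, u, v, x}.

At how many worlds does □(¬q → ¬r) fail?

1

s: no successors, so □(¬q → ¬r) holds vacuously. ✓
u: successors {v}; ¬q → ¬r there: v:T. ✓
v: successors {w}; ¬q → ¬r there: w:T. ✓
w: successors {v, x}; ¬q → ¬r there: v:T, x:F. ✗
x: successors {s}; ¬q → ¬r there: s:T. ✓
Satisfying worlds: {s, u, v, x}.
So □(¬q → ¬r) fails at the other 1 world.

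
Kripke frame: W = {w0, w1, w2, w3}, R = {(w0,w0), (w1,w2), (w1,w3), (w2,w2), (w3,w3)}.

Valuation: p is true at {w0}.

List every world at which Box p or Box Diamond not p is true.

w0: Box p is T, Box Diamond not p is F. ✓
w1: Box p is F, Box Diamond not p is T. ✓
w2: Box p is F, Box Diamond not p is T. ✓
w3: Box p is F, Box Diamond not p is T. ✓

{w0, w1, w2, w3}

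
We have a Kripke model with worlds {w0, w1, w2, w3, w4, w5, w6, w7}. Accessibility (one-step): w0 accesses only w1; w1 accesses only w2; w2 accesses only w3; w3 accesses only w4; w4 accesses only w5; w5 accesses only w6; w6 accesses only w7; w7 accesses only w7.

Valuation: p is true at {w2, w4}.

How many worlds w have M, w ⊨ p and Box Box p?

w0: p is F, Box Box p is T. ✗
w1: p is F, Box Box p is F. ✗
w2: p is T, Box Box p is T. ✓
w3: p is F, Box Box p is F. ✗
w4: p is T, Box Box p is F. ✗
w5: p is F, Box Box p is F. ✗
w6: p is F, Box Box p is F. ✗
w7: p is F, Box Box p is F. ✗
Satisfying worlds: {w2}.

1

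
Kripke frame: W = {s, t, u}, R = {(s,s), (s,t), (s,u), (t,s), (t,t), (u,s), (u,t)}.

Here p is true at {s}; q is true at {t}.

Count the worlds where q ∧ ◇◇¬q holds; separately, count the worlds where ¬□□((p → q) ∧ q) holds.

For q ∧ ◇◇¬q:
s: q is F, ◇◇¬q is T. ✗
t: q is T, ◇◇¬q is T. ✓
u: q is F, ◇◇¬q is T. ✗
— 1 world.
For ¬□□((p → q) ∧ q):
s: □□((p → q) ∧ q) is F. ✓
t: □□((p → q) ∧ q) is F. ✓
u: □□((p → q) ∧ q) is F. ✓
— 3 worlds.

1 and 3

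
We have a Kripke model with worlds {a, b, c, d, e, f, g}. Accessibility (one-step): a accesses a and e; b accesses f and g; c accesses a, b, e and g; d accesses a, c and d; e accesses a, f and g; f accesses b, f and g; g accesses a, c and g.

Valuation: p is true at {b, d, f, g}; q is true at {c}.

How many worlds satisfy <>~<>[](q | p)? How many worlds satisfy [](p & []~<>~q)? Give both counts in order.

7 and 0

For <>~<>[](q | p):
a: successors {a, e}; ~<>[](q | p) there: a:T, e:F. ✓
b: successors {f, g}; ~<>[](q | p) there: f:F, g:T. ✓
c: successors {a, b, e, g}; ~<>[](q | p) there: a:T, b:F, e:F, g:T. ✓
d: successors {a, c, d}; ~<>[](q | p) there: a:T, c:F, d:T. ✓
e: successors {a, f, g}; ~<>[](q | p) there: a:T, f:F, g:T. ✓
f: successors {b, f, g}; ~<>[](q | p) there: b:F, f:F, g:T. ✓
g: successors {a, c, g}; ~<>[](q | p) there: a:T, c:F, g:T. ✓
— 7 worlds.
For [](p & []~<>~q):
a: successors {a, e}; p & []~<>~q there: a:F, e:F. ✗
b: successors {f, g}; p & []~<>~q there: f:F, g:F. ✗
c: successors {a, b, e, g}; p & []~<>~q there: a:F, b:F, e:F, g:F. ✗
d: successors {a, c, d}; p & []~<>~q there: a:F, c:F, d:F. ✗
e: successors {a, f, g}; p & []~<>~q there: a:F, f:F, g:F. ✗
f: successors {b, f, g}; p & []~<>~q there: b:F, f:F, g:F. ✗
g: successors {a, c, g}; p & []~<>~q there: a:F, c:F, g:F. ✗
— 0 worlds.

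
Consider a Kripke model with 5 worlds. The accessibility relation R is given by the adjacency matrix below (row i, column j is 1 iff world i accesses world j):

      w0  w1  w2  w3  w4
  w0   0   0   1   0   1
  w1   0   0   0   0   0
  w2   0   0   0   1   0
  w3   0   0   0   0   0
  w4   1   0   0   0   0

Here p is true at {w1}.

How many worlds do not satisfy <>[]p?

w0: successors {w2, w4}; []p there: w2:F, w4:F. ✗
w1: no successors, so <>[]p fails. ✗
w2: successors {w3}; []p there: w3:T. ✓
w3: no successors, so <>[]p fails. ✗
w4: successors {w0}; []p there: w0:F. ✗
Satisfying worlds: {w2}.
So <>[]p fails at the other 4 worlds.

4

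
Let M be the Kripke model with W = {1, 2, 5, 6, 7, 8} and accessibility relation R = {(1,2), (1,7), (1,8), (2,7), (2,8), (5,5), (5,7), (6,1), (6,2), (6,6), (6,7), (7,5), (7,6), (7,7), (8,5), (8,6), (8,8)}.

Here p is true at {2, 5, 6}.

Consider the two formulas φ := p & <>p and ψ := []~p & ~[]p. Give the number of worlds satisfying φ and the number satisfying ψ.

For p & <>p:
1: p is F, <>p is T. ✗
2: p is T, <>p is F. ✗
5: p is T, <>p is T. ✓
6: p is T, <>p is T. ✓
7: p is F, <>p is T. ✗
8: p is F, <>p is T. ✗
— 2 worlds.
For []~p & ~[]p:
1: []~p is F, ~[]p is T. ✗
2: []~p is T, ~[]p is T. ✓
5: []~p is F, ~[]p is T. ✗
6: []~p is F, ~[]p is T. ✗
7: []~p is F, ~[]p is T. ✗
8: []~p is F, ~[]p is T. ✗
— 1 world.

2 and 1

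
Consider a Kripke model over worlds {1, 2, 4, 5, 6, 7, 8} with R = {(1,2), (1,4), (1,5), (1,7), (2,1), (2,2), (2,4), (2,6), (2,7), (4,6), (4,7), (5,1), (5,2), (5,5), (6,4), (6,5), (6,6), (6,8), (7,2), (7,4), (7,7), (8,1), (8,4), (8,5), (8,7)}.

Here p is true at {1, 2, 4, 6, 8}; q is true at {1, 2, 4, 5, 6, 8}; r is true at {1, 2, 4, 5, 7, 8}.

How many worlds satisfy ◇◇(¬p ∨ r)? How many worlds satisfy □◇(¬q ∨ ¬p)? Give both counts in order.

For ◇◇(¬p ∨ r):
1: successors {2, 4, 5, 7}; ◇(¬p ∨ r) there: 2:T, 4:T, 5:T, 7:T. ✓
2: successors {1, 2, 4, 6, 7}; ◇(¬p ∨ r) there: 1:T, 2:T, 4:T, 6:T, 7:T. ✓
4: successors {6, 7}; ◇(¬p ∨ r) there: 6:T, 7:T. ✓
5: successors {1, 2, 5}; ◇(¬p ∨ r) there: 1:T, 2:T, 5:T. ✓
6: successors {4, 5, 6, 8}; ◇(¬p ∨ r) there: 4:T, 5:T, 6:T, 8:T. ✓
7: successors {2, 4, 7}; ◇(¬p ∨ r) there: 2:T, 4:T, 7:T. ✓
8: successors {1, 4, 5, 7}; ◇(¬p ∨ r) there: 1:T, 4:T, 5:T, 7:T. ✓
— 7 worlds.
For □◇(¬q ∨ ¬p):
1: successors {2, 4, 5, 7}; ◇(¬q ∨ ¬p) there: 2:T, 4:T, 5:T, 7:T. ✓
2: successors {1, 2, 4, 6, 7}; ◇(¬q ∨ ¬p) there: 1:T, 2:T, 4:T, 6:T, 7:T. ✓
4: successors {6, 7}; ◇(¬q ∨ ¬p) there: 6:T, 7:T. ✓
5: successors {1, 2, 5}; ◇(¬q ∨ ¬p) there: 1:T, 2:T, 5:T. ✓
6: successors {4, 5, 6, 8}; ◇(¬q ∨ ¬p) there: 4:T, 5:T, 6:T, 8:T. ✓
7: successors {2, 4, 7}; ◇(¬q ∨ ¬p) there: 2:T, 4:T, 7:T. ✓
8: successors {1, 4, 5, 7}; ◇(¬q ∨ ¬p) there: 1:T, 4:T, 5:T, 7:T. ✓
— 7 worlds.

7 and 7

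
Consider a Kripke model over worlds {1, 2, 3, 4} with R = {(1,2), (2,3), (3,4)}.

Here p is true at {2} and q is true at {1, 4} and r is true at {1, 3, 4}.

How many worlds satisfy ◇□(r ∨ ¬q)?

1: successors {2}; □(r ∨ ¬q) there: 2:T. ✓
2: successors {3}; □(r ∨ ¬q) there: 3:T. ✓
3: successors {4}; □(r ∨ ¬q) there: 4:T. ✓
4: no successors, so ◇□(r ∨ ¬q) fails. ✗
Satisfying worlds: {1, 2, 3}.

3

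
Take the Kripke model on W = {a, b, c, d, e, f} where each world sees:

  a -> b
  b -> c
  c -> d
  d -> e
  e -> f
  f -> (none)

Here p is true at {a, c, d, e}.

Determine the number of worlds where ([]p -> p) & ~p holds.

0

a: []p -> p is T, ~p is F. ✗
b: []p -> p is F, ~p is T. ✗
c: []p -> p is T, ~p is F. ✗
d: []p -> p is T, ~p is F. ✗
e: []p -> p is T, ~p is F. ✗
f: []p -> p is F, ~p is T. ✗
Satisfying worlds: ∅.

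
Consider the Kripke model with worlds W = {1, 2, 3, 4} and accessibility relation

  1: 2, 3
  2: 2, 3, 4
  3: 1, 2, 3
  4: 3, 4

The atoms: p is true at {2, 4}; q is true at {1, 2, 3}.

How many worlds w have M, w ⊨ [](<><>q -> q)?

1: successors {2, 3}; <><>q -> q there: 2:T, 3:T. ✓
2: successors {2, 3, 4}; <><>q -> q there: 2:T, 3:T, 4:F. ✗
3: successors {1, 2, 3}; <><>q -> q there: 1:T, 2:T, 3:T. ✓
4: successors {3, 4}; <><>q -> q there: 3:T, 4:F. ✗
Satisfying worlds: {1, 3}.

2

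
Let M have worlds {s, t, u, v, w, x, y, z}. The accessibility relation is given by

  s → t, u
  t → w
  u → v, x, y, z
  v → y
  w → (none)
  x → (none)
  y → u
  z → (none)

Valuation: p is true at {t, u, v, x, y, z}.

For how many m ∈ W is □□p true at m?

7

s: successors {t, u}; □p there: t:F, u:T. ✗
t: successors {w}; □p there: w:T. ✓
u: successors {v, x, y, z}; □p there: v:T, x:T, y:T, z:T. ✓
v: successors {y}; □p there: y:T. ✓
w: no successors, so □□p holds vacuously. ✓
x: no successors, so □□p holds vacuously. ✓
y: successors {u}; □p there: u:T. ✓
z: no successors, so □□p holds vacuously. ✓
Satisfying worlds: {t, u, v, w, x, y, z}.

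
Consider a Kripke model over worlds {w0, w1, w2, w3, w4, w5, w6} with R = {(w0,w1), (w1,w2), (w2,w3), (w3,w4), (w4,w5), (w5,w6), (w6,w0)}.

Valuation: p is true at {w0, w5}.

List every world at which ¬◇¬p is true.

w0: ◇¬p is T. ✗
w1: ◇¬p is T. ✗
w2: ◇¬p is T. ✗
w3: ◇¬p is T. ✗
w4: ◇¬p is F. ✓
w5: ◇¬p is T. ✗
w6: ◇¬p is F. ✓

{w4, w6}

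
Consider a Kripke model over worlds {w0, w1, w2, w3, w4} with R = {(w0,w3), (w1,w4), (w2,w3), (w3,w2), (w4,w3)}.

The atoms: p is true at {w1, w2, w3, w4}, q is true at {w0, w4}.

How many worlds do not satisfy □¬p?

w0: successors {w3}; ¬p there: w3:F. ✗
w1: successors {w4}; ¬p there: w4:F. ✗
w2: successors {w3}; ¬p there: w3:F. ✗
w3: successors {w2}; ¬p there: w2:F. ✗
w4: successors {w3}; ¬p there: w3:F. ✗
Satisfying worlds: ∅.
So □¬p fails at the other 5 worlds.

5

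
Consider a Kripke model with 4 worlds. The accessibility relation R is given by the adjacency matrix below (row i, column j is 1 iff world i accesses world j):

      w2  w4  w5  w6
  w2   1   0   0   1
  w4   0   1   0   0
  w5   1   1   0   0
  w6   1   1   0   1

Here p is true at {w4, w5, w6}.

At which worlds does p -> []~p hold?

w2: p is F, []~p is F. ✓
w4: p is T, []~p is F. ✗
w5: p is T, []~p is F. ✗
w6: p is T, []~p is F. ✗

{w2}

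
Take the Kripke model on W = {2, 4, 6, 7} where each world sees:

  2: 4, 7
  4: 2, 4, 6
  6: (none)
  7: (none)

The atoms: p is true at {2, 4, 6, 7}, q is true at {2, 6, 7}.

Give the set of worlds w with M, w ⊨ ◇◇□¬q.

2: successors {4, 7}; ◇□¬q there: 4:T, 7:F. ✓
4: successors {2, 4, 6}; ◇□¬q there: 2:T, 4:T, 6:F. ✓
6: no successors, so ◇◇□¬q fails. ✗
7: no successors, so ◇◇□¬q fails. ✗

{2, 4}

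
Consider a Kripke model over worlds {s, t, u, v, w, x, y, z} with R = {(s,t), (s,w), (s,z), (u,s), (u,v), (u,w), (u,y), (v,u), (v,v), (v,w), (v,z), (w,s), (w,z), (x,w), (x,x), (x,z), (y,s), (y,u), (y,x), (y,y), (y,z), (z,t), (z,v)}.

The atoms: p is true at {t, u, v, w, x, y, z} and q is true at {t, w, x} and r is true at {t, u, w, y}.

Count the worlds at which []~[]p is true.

1

s: successors {t, w, z}; ~[]p there: t:F, w:T, z:F. ✗
t: no successors, so []~[]p holds vacuously. ✓
u: successors {s, v, w, y}; ~[]p there: s:F, v:F, w:T, y:T. ✗
v: successors {u, v, w, z}; ~[]p there: u:T, v:F, w:T, z:F. ✗
w: successors {s, z}; ~[]p there: s:F, z:F. ✗
x: successors {w, x, z}; ~[]p there: w:T, x:F, z:F. ✗
y: successors {s, u, x, y, z}; ~[]p there: s:F, u:T, x:F, y:T, z:F. ✗
z: successors {t, v}; ~[]p there: t:F, v:F. ✗
Satisfying worlds: {t}.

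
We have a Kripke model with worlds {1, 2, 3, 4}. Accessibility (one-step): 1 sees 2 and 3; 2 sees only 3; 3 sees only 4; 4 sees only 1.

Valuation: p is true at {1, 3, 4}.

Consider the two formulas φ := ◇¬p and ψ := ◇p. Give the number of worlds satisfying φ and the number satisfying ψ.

1 and 4

For ◇¬p:
1: successors {2, 3}; ¬p there: 2:T, 3:F. ✓
2: successors {3}; ¬p there: 3:F. ✗
3: successors {4}; ¬p there: 4:F. ✗
4: successors {1}; ¬p there: 1:F. ✗
— 1 world.
For ◇p:
1: successors {2, 3}; p there: 2:F, 3:T. ✓
2: successors {3}; p there: 3:T. ✓
3: successors {4}; p there: 4:T. ✓
4: successors {1}; p there: 1:T. ✓
— 4 worlds.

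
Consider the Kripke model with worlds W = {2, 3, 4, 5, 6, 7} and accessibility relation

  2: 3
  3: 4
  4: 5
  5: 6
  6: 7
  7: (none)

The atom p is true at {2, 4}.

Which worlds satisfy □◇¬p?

2: successors {3}; ◇¬p there: 3:F. ✗
3: successors {4}; ◇¬p there: 4:T. ✓
4: successors {5}; ◇¬p there: 5:T. ✓
5: successors {6}; ◇¬p there: 6:T. ✓
6: successors {7}; ◇¬p there: 7:F. ✗
7: no successors, so □◇¬p holds vacuously. ✓

{3, 4, 5, 7}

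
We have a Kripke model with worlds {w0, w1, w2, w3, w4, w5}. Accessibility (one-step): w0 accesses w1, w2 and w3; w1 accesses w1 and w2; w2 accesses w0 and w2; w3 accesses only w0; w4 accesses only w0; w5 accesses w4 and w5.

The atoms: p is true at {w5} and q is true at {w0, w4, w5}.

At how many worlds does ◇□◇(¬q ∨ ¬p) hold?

w0: successors {w1, w2, w3}; □◇(¬q ∨ ¬p) there: w1:T, w2:T, w3:T. ✓
w1: successors {w1, w2}; □◇(¬q ∨ ¬p) there: w1:T, w2:T. ✓
w2: successors {w0, w2}; □◇(¬q ∨ ¬p) there: w0:T, w2:T. ✓
w3: successors {w0}; □◇(¬q ∨ ¬p) there: w0:T. ✓
w4: successors {w0}; □◇(¬q ∨ ¬p) there: w0:T. ✓
w5: successors {w4, w5}; □◇(¬q ∨ ¬p) there: w4:T, w5:T. ✓
Satisfying worlds: {w0, w1, w2, w3, w4, w5}.

6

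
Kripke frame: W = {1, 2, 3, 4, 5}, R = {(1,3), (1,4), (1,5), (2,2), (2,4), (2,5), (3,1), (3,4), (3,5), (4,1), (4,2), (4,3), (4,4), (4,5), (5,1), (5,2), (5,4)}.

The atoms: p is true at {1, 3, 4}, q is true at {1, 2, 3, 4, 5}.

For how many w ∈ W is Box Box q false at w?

1: successors {3, 4, 5}; Box q there: 3:T, 4:T, 5:T. ✓
2: successors {2, 4, 5}; Box q there: 2:T, 4:T, 5:T. ✓
3: successors {1, 4, 5}; Box q there: 1:T, 4:T, 5:T. ✓
4: successors {1, 2, 3, 4, 5}; Box q there: 1:T, 2:T, 3:T, 4:T, 5:T. ✓
5: successors {1, 2, 4}; Box q there: 1:T, 2:T, 4:T. ✓
Satisfying worlds: {1, 2, 3, 4, 5}.
So Box Box q fails at the other 0 worlds.

0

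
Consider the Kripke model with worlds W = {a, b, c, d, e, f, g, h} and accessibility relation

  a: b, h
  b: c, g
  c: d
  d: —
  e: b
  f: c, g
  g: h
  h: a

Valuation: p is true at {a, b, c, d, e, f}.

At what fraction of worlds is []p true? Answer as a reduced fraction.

1/2

a: successors {b, h}; p there: b:T, h:F. ✗
b: successors {c, g}; p there: c:T, g:F. ✗
c: successors {d}; p there: d:T. ✓
d: no successors, so []p holds vacuously. ✓
e: successors {b}; p there: b:T. ✓
f: successors {c, g}; p there: c:T, g:F. ✗
g: successors {h}; p there: h:F. ✗
h: successors {a}; p there: a:T. ✓
That's 4 of 8 worlds, so 4/8 = 1/2.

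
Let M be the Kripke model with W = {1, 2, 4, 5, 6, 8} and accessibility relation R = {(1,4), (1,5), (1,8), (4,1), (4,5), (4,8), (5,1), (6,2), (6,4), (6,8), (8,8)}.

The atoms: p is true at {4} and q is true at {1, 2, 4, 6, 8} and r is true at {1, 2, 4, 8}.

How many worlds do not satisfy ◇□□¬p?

1

1: successors {4, 5, 8}; □□¬p there: 4:F, 5:F, 8:T. ✓
2: no successors, so ◇□□¬p fails. ✗
4: successors {1, 5, 8}; □□¬p there: 1:T, 5:F, 8:T. ✓
5: successors {1}; □□¬p there: 1:T. ✓
6: successors {2, 4, 8}; □□¬p there: 2:T, 4:F, 8:T. ✓
8: successors {8}; □□¬p there: 8:T. ✓
Satisfying worlds: {1, 4, 5, 6, 8}.
So ◇□□¬p fails at the other 1 world.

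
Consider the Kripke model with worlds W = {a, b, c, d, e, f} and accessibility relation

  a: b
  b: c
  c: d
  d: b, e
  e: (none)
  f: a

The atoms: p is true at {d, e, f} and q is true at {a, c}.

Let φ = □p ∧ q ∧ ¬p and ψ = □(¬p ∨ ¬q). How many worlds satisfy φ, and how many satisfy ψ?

For □p ∧ q ∧ ¬p:
a: □p is F, q ∧ ¬p is T. ✗
b: □p is F, q ∧ ¬p is F. ✗
c: □p is T, q ∧ ¬p is T. ✓
d: □p is F, q ∧ ¬p is F. ✗
e: □p is T, q ∧ ¬p is F. ✗
f: □p is F, q ∧ ¬p is F. ✗
— 1 world.
For □(¬p ∨ ¬q):
a: successors {b}; ¬p ∨ ¬q there: b:T. ✓
b: successors {c}; ¬p ∨ ¬q there: c:T. ✓
c: successors {d}; ¬p ∨ ¬q there: d:T. ✓
d: successors {b, e}; ¬p ∨ ¬q there: b:T, e:T. ✓
e: no successors, so □(¬p ∨ ¬q) holds vacuously. ✓
f: successors {a}; ¬p ∨ ¬q there: a:T. ✓
— 6 worlds.

1 and 6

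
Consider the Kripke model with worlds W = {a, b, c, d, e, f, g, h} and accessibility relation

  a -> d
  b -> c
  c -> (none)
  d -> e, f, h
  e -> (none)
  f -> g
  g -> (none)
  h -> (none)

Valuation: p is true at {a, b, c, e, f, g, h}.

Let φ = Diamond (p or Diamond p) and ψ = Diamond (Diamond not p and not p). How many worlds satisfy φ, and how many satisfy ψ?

For Diamond (p or Diamond p):
a: successors {d}; p or Diamond p there: d:T. ✓
b: successors {c}; p or Diamond p there: c:T. ✓
c: no successors, so Diamond (p or Diamond p) fails. ✗
d: successors {e, f, h}; p or Diamond p there: e:T, f:T, h:T. ✓
e: no successors, so Diamond (p or Diamond p) fails. ✗
f: successors {g}; p or Diamond p there: g:T. ✓
g: no successors, so Diamond (p or Diamond p) fails. ✗
h: no successors, so Diamond (p or Diamond p) fails. ✗
— 4 worlds.
For Diamond (Diamond not p and not p):
a: successors {d}; Diamond not p and not p there: d:F. ✗
b: successors {c}; Diamond not p and not p there: c:F. ✗
c: no successors, so Diamond (Diamond not p and not p) fails. ✗
d: successors {e, f, h}; Diamond not p and not p there: e:F, f:F, h:F. ✗
e: no successors, so Diamond (Diamond not p and not p) fails. ✗
f: successors {g}; Diamond not p and not p there: g:F. ✗
g: no successors, so Diamond (Diamond not p and not p) fails. ✗
h: no successors, so Diamond (Diamond not p and not p) fails. ✗
— 0 worlds.

4 and 0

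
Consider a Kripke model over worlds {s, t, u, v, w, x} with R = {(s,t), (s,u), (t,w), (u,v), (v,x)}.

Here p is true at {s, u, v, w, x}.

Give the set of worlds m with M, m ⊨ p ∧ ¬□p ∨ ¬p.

s: p ∧ ¬□p is T, ¬p is F. ✓
t: p ∧ ¬□p is F, ¬p is T. ✓
u: p ∧ ¬□p is F, ¬p is F. ✗
v: p ∧ ¬□p is F, ¬p is F. ✗
w: p ∧ ¬□p is F, ¬p is F. ✗
x: p ∧ ¬□p is F, ¬p is F. ✗

{s, t}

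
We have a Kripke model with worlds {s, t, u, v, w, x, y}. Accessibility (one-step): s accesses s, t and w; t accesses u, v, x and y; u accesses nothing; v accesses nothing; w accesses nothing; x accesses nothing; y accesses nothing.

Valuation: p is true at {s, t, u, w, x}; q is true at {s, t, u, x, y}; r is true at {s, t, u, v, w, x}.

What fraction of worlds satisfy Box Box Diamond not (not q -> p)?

6/7

s: successors {s, t, w}; Box Diamond not (not q -> p) there: s:F, t:F, w:T. ✗
t: successors {u, v, x, y}; Box Diamond not (not q -> p) there: u:T, v:T, x:T, y:T. ✓
u: no successors, so Box Box Diamond not (not q -> p) holds vacuously. ✓
v: no successors, so Box Box Diamond not (not q -> p) holds vacuously. ✓
w: no successors, so Box Box Diamond not (not q -> p) holds vacuously. ✓
x: no successors, so Box Box Diamond not (not q -> p) holds vacuously. ✓
y: no successors, so Box Box Diamond not (not q -> p) holds vacuously. ✓
That's 6 of 7 worlds, so 6/7.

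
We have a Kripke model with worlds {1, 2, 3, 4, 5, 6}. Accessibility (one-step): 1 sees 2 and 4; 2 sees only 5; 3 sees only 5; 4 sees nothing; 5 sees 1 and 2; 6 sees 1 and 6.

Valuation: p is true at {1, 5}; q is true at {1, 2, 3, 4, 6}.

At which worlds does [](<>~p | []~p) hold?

{2, 3, 4, 6}

1: successors {2, 4}; <>~p | []~p there: 2:F, 4:T. ✗
2: successors {5}; <>~p | []~p there: 5:T. ✓
3: successors {5}; <>~p | []~p there: 5:T. ✓
4: no successors, so [](<>~p | []~p) holds vacuously. ✓
5: successors {1, 2}; <>~p | []~p there: 1:T, 2:F. ✗
6: successors {1, 6}; <>~p | []~p there: 1:T, 6:T. ✓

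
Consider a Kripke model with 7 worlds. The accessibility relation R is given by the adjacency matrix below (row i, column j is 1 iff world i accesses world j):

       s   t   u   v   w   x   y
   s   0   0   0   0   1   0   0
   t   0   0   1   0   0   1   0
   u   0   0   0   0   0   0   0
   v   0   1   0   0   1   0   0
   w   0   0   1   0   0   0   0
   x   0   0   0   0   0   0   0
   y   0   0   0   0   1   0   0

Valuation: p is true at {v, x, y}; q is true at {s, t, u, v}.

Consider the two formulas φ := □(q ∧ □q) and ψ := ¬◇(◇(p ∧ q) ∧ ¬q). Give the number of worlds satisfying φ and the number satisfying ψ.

3 and 7

For □(q ∧ □q):
s: successors {w}; q ∧ □q there: w:F. ✗
t: successors {u, x}; q ∧ □q there: u:T, x:F. ✗
u: no successors, so □(q ∧ □q) holds vacuously. ✓
v: successors {t, w}; q ∧ □q there: t:F, w:F. ✗
w: successors {u}; q ∧ □q there: u:T. ✓
x: no successors, so □(q ∧ □q) holds vacuously. ✓
y: successors {w}; q ∧ □q there: w:F. ✗
— 3 worlds.
For ¬◇(◇(p ∧ q) ∧ ¬q):
s: ◇(◇(p ∧ q) ∧ ¬q) is F. ✓
t: ◇(◇(p ∧ q) ∧ ¬q) is F. ✓
u: ◇(◇(p ∧ q) ∧ ¬q) is F. ✓
v: ◇(◇(p ∧ q) ∧ ¬q) is F. ✓
w: ◇(◇(p ∧ q) ∧ ¬q) is F. ✓
x: ◇(◇(p ∧ q) ∧ ¬q) is F. ✓
y: ◇(◇(p ∧ q) ∧ ¬q) is F. ✓
— 7 worlds.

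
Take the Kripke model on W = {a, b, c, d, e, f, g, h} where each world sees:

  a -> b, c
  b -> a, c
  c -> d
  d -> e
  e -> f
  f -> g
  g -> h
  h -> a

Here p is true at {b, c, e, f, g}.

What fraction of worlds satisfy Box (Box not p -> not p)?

5/8

a: successors {b, c}; Box not p -> not p there: b:T, c:F. ✗
b: successors {a, c}; Box not p -> not p there: a:T, c:F. ✗
c: successors {d}; Box not p -> not p there: d:T. ✓
d: successors {e}; Box not p -> not p there: e:T. ✓
e: successors {f}; Box not p -> not p there: f:T. ✓
f: successors {g}; Box not p -> not p there: g:F. ✗
g: successors {h}; Box not p -> not p there: h:T. ✓
h: successors {a}; Box not p -> not p there: a:T. ✓
That's 5 of 8 worlds, so 5/8.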